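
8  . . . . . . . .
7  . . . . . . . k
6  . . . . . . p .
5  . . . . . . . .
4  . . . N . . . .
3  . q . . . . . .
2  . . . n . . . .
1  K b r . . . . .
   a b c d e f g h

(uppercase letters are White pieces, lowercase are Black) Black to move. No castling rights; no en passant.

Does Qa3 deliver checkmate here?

After Qa3: white king on a1; in check: yes, from the black queen on a3.
King squares — b1: attacked by Rc1; a2: attacked by Bb1; b2: attacked by Qa3.
White has no legal moves → checkmate.

yes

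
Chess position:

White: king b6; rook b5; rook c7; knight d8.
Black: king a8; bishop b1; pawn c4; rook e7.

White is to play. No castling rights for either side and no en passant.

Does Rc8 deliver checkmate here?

yes

After Rc8: black king on a8; in check: yes, from the white rook on c8.
King squares — a7: attacked by Kb6; b7: attacked by Kb6; b8: attacked by Rc8.
Black has no legal moves → checkmate.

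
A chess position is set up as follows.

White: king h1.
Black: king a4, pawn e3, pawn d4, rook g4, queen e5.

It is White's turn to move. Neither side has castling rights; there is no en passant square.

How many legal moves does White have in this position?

0

White to move; king on h1.
In check: no.
Legal moves: none.
Count: 0.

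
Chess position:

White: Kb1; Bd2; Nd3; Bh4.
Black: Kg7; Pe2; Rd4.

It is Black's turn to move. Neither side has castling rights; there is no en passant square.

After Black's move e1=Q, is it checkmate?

After e1=Q: white king on b1; in check: yes, from the black queen on e1.
White has 8 legal replies: Kc2, Kb2, Ka2, Bhxe1, Nxe1, Nc1, Bdxe1, Bc1.
In check but a legal move exists → not checkmate.

no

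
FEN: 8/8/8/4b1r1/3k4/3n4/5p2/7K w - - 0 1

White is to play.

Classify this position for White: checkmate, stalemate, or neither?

White to move; white king on h1.
In check: no.
King squares — g1: attacked by Pf2; g2: attacked by Rg5; h2: attacked by Be5.
Legal moves for White: none.
Not in check and no legal moves → stalemate.

stalemate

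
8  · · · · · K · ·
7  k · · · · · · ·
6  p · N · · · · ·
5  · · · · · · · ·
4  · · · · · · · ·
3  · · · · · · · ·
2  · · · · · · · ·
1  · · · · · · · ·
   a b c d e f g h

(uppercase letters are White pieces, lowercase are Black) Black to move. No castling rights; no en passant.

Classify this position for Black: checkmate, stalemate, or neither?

Black to move; black king on a7.
In check: yes, from the white knight on c6.
King squares — a6: own pawn; b6: available; b7: available; a8: available; b8: attacked by Nc6.
Legal moves for Black: Ka8, Kb7, Kb6.
Black is in check but has 3 legal moves → neither.

neither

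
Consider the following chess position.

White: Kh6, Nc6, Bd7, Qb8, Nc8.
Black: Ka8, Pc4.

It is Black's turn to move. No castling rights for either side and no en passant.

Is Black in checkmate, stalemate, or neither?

checkmate

Black to move; black king on a8.
In check: yes, from the white queen on b8.
King squares — a7: attacked by Nc6; b7: attacked by Qb8; b8: attacked by Nc6.
Legal moves for Black: none.
In check with no legal moves → checkmate.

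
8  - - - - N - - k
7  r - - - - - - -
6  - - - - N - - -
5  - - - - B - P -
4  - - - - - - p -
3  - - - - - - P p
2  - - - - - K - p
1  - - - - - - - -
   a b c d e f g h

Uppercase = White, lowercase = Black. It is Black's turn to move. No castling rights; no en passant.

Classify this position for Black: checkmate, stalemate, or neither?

neither

Black to move; black king on h8.
In check: yes, from the white bishop on e5.
Legal moves for Black: Kg8, Kh7, Rg7.
Black is in check but has 3 legal moves → neither.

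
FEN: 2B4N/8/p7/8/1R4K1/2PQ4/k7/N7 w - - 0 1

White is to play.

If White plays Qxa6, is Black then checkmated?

After Qxa6: black king on a2; in check: yes, from the white queen on a6.
King squares — a1: attacked by Qa6; b1: attacked by Rb4; b2: attacked by Rb4; a3: attacked by Qa6; b3: attacked by Na1.
Black has no legal moves → checkmate.

yes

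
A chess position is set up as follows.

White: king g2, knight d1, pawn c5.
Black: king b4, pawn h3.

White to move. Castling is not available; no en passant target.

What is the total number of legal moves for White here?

8

White to move; king on g2.
In check: yes, from the black pawn on h3.
Legal moves: Kxh3, Kg3, Kf3, Kh2, Kf2, Kh1, Kg1, Kf1.
Count: 8.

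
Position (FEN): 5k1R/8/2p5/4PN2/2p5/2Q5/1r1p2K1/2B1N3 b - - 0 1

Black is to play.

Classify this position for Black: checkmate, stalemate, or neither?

neither

Black to move; black king on f8.
In check: yes, from the white rook on h8.
Legal moves for Black: Kf7.
Black is in check but has 1 legal move → neither.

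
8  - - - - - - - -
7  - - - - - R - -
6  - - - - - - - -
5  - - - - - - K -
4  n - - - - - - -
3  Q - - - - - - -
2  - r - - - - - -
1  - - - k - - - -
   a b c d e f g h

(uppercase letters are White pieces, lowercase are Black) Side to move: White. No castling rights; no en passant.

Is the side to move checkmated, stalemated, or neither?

White to move; white king on g5.
In check: no.
Legal moves for White include: Rf8, Rh7, Rg7, Re7, Rd7+, Rc7, Rb7, Ra7, Rf6, Rf5, Rf4, Rf3, Rf2, Rf1+, Kh6, Kg6, Kf6, Kh5, ... (list truncated; more exist).
White has legal moves and is not in check → neither.

neither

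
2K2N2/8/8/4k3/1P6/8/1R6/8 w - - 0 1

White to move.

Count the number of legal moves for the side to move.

White to move; king on c8.
In check: no.
Legal moves: Nh7, Nd7+, Ng6+, Ne6, Kd8, Kb8, Kd7, Kc7, Kb7, Rb3, Rh2, Rg2, Rf2, Re2+, Rd2, Rc2, Ra2, Rb1, b5.
Count: 19.

19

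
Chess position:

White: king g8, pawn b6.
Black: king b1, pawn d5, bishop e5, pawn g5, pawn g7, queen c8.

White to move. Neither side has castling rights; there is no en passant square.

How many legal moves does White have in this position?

2

White to move; king on g8.
In check: yes, from the black queen on c8.
Legal moves: Kh7, Kf7.
Count: 2.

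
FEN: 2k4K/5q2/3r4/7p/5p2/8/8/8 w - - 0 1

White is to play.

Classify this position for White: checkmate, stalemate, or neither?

White to move; white king on h8.
In check: no.
King squares — g7: attacked by Qf7; h7: attacked by Qf7; g8: attacked by Qf7.
Legal moves for White: none.
Not in check and no legal moves → stalemate.

stalemate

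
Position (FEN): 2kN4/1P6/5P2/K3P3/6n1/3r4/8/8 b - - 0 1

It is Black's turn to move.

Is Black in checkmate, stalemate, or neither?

Black to move; black king on c8.
In check: yes, from the white pawn on b7.
King squares — b7: attacked by Nd8; c7: available; d7: available; b8: available; d8: available.
Legal moves for Black: Kxd8, Kb8, Kd7, Kc7.
Black is in check but has 4 legal moves → neither.

neither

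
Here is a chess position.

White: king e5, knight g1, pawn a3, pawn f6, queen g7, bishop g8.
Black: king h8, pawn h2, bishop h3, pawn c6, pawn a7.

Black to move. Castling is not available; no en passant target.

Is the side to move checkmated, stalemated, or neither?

Black to move; black king on h8.
In check: yes, from the white queen on g7.
King squares — g7: attacked by Pf6; h7: attacked by Qg7; g8: attacked by Qg7.
Legal moves for Black: none.
In check with no legal moves → checkmate.

checkmate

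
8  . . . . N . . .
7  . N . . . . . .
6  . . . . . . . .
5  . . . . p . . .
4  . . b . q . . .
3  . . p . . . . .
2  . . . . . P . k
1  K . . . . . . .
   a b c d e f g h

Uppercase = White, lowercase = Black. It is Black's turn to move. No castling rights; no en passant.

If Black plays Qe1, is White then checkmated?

yes

After Qe1: white king on a1; in check: yes, from the black queen on e1.
King squares — b1: attacked by Qe1; a2: attacked by Bc4; b2: attacked by Pc3.
White has no legal moves → checkmate.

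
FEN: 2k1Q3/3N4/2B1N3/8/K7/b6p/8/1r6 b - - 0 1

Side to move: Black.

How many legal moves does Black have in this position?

Black to move; king on c8.
In check: yes, from the white queen on e8.
Legal moves: none.
Count: 0.

0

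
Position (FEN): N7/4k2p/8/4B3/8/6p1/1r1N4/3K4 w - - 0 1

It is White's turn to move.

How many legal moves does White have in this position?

22

White to move; king on d1.
In check: no.
Legal moves: Nc7, Nb6, Bh8, Bb8, Bg7, Bc7, Bf6+, Bd6+, Bf4, Bd4, Bxg3, Bc3, Bxb2, Ne4, Nc4, Nf3, Nb3, Nf1, Nb1, Ke2, Ke1, Kc1.
Count: 22.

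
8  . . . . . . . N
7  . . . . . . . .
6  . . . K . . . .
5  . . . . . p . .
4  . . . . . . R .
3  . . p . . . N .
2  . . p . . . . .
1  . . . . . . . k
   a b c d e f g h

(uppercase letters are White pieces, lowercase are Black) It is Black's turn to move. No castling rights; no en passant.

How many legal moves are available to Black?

Black to move; king on h1.
In check: yes, from the white knight on g3.
Legal moves: Kh2, Kg2, Kg1.
Count: 3.

3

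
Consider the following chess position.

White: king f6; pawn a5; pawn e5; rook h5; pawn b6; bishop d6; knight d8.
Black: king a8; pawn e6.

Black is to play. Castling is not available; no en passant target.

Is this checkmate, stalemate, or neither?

Black to move; black king on a8.
In check: no.
King squares — a7: attacked by Pb6; b7: attacked by Nd8; b8: attacked by Bd6.
Legal moves for Black: none.
Not in check and no legal moves → stalemate.

stalemate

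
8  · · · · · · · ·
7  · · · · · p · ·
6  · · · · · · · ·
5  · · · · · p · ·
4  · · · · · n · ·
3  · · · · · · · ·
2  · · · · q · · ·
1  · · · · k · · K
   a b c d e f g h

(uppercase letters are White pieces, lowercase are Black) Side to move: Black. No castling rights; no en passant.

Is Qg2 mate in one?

After Qg2: white king on h1; in check: yes, from the black queen on g2.
King squares — g1: attacked by Qg2; g2: attacked by Nf4; h2: attacked by Qg2.
White has no legal moves → checkmate.

yes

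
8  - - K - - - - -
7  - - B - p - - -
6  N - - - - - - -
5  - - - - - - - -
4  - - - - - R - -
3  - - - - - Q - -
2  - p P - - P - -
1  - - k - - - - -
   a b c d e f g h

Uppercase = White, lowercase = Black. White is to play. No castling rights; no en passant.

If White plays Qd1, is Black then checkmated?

After Qd1: black king on c1; in check: yes, from the white queen on d1.
Black has 1 legal reply: Kxd1.
In check but a legal move exists → not checkmate.

no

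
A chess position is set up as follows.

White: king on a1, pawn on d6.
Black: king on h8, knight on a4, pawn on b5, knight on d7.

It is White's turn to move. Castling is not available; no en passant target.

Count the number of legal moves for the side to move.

2

White to move; king on a1.
In check: no.
Legal moves: Ka2, Kb1.
Count: 2.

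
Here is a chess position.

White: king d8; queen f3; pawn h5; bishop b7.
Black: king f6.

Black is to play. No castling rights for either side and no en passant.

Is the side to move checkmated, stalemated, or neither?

Black to move; black king on f6.
In check: yes, from the white queen on f3.
King squares — e5: available; f5: attacked by Qf3; g5: available; e6: available; g6: attacked by Ph5; e7: attacked by Kd8; f7: attacked by Qf3; g7: available.
Legal moves for Black: Kg7, Ke6, Kg5, Ke5.
Black is in check but has 4 legal moves → neither.

neither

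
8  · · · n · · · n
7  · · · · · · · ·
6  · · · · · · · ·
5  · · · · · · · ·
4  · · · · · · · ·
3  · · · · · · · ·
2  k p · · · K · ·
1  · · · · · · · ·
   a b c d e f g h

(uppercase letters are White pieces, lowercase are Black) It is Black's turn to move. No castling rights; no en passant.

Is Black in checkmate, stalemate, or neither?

Black to move; black king on a2.
In check: no.
Legal moves for Black: Nhf7, Ng6, Ndf7, Nb7, Ne6, Nc6, Kb3, Ka3, Kb1, Ka1, b1=Q, b1=R, b1=B, b1=N.
Black has 14 legal moves and is not in check → neither.

neither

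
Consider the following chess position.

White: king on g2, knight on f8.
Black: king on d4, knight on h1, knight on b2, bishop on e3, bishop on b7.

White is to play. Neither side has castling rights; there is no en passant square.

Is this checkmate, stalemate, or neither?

neither

White to move; white king on g2.
In check: yes, from the black bishop on b7.
Legal moves for White: Kh3, Kh2, Kf1.
White is in check but has 3 legal moves → neither.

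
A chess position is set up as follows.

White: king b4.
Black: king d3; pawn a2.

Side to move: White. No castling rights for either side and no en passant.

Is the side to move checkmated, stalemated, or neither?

White to move; white king on b4.
In check: no.
Legal moves for White: Kc5, Kb5, Ka5, Ka4, Kb3, Ka3.
White has 6 legal moves and is not in check → neither.

neither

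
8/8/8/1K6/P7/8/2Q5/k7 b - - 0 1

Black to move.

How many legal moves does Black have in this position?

Black to move; king on a1.
In check: no.
Legal moves: none.
Count: 0.

0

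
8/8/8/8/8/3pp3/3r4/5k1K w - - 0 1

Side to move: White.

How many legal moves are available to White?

White to move; king on h1.
In check: no.
Legal moves: none.
Count: 0.

0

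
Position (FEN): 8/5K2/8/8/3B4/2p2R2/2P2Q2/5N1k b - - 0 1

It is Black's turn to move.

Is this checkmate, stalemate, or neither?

stalemate

Black to move; black king on h1.
In check: no.
King squares — g1: attacked by Qf2; g2: attacked by Qf2; h2: attacked by Nf1.
Legal moves for Black: none.
Not in check and no legal moves → stalemate.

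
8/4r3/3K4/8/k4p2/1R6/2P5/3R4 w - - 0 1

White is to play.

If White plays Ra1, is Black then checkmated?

yes

After Ra1: black king on a4; in check: yes, from the white rook on a1.
King squares — a3: attacked by Ra1; b3: attacked by Pc2; b4: attacked by Rb3; a5: attacked by Ra1; b5: attacked by Rb3.
Black has no legal moves → checkmate.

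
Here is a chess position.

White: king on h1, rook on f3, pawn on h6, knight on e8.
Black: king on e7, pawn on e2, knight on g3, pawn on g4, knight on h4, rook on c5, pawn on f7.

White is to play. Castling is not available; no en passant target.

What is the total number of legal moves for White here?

3

White to move; king on h1.
In check: yes, from the black knight on g3.
Legal moves: Kh2, Kg1, Rxg3.
Count: 3.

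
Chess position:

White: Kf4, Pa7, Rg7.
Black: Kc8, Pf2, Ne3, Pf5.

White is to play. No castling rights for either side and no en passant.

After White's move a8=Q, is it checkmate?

After a8=Q: black king on c8; in check: yes, from the white queen on a8.
King squares — b7: attacked by Rg7; c7: attacked by Rg7; d7: attacked by Rg7; b8: attacked by Qa8; d8: attacked by Qa8.
Black has no legal moves → checkmate.

yes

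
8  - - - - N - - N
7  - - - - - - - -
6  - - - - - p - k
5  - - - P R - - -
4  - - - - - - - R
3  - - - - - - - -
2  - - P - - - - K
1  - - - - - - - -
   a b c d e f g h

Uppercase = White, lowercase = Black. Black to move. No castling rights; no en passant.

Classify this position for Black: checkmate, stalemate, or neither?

Black to move; black king on h6.
In check: yes, from the white rook on h4.
King squares — g5: attacked by Re5; h5: attacked by Rh4; g6: attacked by Nh8; g7: attacked by Ne8; h7: attacked by Rh4.
Legal moves for Black: none.
In check with no legal moves → checkmate.

checkmate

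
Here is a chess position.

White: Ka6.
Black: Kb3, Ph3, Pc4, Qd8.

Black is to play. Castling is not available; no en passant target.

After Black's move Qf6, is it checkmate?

no

After Qf6: white king on a6; in check: yes, from the black queen on f6.
White has 4 legal replies: Kb7, Ka7, Kb5, Ka5.
In check but a legal move exists → not checkmate.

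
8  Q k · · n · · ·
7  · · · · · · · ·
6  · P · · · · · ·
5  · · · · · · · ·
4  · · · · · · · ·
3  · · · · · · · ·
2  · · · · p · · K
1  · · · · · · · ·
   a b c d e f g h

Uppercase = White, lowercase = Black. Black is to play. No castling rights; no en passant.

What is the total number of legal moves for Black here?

1

Black to move; king on b8.
In check: yes, from the white queen on a8.
Legal moves: Kxa8.
Count: 1.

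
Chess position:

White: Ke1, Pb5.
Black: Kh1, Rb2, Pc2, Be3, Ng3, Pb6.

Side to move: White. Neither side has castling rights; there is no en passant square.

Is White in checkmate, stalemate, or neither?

stalemate

White to move; white king on e1.
In check: no.
King squares — d1: attacked by Pc2; f1: attacked by Ng3; d2: attacked by Be3; e2: attacked by Ng3; f2: attacked by Be3.
Legal moves for White: none.
Not in check and no legal moves → stalemate.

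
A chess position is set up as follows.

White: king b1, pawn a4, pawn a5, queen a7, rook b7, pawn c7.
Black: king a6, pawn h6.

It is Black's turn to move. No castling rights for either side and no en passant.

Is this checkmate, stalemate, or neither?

Black to move; black king on a6.
In check: yes, from the white queen on a7.
King squares — a5: attacked by Qa7; b5: attacked by Pa4; b6: attacked by Pa5; a7: attacked by Rb7; b7: attacked by Qa7.
Legal moves for Black: none.
In check with no legal moves → checkmate.

checkmate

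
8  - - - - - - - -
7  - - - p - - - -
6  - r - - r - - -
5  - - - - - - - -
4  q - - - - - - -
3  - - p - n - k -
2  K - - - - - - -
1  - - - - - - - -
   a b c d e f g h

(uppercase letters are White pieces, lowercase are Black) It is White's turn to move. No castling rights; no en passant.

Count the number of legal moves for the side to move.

White to move; king on a2.
In check: yes, from the black queen on a4.
Legal moves: none.
Count: 0.

0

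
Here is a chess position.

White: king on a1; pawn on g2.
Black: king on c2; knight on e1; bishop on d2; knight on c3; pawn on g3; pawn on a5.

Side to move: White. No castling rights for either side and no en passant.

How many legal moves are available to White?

0

White to move; king on a1.
In check: no.
Legal moves: none.
Count: 0.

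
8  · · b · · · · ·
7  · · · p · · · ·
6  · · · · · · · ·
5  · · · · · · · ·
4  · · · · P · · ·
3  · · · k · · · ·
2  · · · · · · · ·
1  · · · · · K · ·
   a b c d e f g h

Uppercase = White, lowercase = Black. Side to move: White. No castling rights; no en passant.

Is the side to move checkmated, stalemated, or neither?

White to move; white king on f1.
In check: no.
Legal moves for White: Kg2, Kf2, Kg1, Ke1, e5.
White has 5 legal moves and is not in check → neither.

neither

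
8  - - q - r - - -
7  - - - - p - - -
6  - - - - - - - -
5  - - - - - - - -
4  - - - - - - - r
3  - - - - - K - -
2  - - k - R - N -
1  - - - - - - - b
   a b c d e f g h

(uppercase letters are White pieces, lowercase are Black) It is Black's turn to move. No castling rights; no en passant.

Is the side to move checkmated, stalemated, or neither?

neither

Black to move; black king on c2.
In check: yes, from the white rook on e2.
Legal moves for Black: Kd3, Kc3, Kb3, Kd1, Kc1, Kb1.
Black is in check but has 6 legal moves → neither.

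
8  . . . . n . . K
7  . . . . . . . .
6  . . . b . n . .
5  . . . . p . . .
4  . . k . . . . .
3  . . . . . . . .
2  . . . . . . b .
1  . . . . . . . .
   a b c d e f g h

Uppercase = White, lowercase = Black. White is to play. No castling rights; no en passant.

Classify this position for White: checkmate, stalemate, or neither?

stalemate

White to move; white king on h8.
In check: no.
King squares — g7: attacked by Ne8; h7: attacked by Nf6; g8: attacked by Nf6.
Legal moves for White: none.
Not in check and no legal moves → stalemate.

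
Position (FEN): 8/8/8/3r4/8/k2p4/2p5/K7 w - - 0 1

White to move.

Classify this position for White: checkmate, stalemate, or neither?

stalemate

White to move; white king on a1.
In check: no.
King squares — b1: attacked by Pc2; a2: attacked by Ka3; b2: attacked by Ka3.
Legal moves for White: none.
Not in check and no legal moves → stalemate.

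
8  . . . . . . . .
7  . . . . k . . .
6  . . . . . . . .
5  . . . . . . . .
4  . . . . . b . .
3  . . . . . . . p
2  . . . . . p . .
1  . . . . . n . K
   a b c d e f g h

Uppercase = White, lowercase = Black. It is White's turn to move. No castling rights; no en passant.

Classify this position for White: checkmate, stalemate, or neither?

stalemate

White to move; white king on h1.
In check: no.
King squares — g1: attacked by Pf2; g2: attacked by Ph3; h2: attacked by Nf1.
Legal moves for White: none.
Not in check and no legal moves → stalemate.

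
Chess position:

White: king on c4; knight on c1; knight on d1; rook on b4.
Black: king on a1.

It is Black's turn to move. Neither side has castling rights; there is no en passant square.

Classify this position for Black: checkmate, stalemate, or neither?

stalemate

Black to move; black king on a1.
In check: no.
King squares — b1: attacked by Rb4; a2: attacked by Nc1; b2: attacked by Nd1.
Legal moves for Black: none.
Not in check and no legal moves → stalemate.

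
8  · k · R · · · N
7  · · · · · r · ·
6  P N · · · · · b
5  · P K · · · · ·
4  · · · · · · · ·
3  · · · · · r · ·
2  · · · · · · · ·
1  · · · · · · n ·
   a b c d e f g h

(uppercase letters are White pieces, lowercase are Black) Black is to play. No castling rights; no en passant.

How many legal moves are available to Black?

Black to move; king on b8.
In check: yes, from the white rook on d8.
Legal moves: Kc7, Ka7.
Count: 2.

2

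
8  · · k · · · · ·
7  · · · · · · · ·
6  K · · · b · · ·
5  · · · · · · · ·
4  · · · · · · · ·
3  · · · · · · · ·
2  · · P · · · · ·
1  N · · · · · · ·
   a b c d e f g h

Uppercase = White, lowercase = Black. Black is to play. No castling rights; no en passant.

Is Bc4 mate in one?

no

After Bc4: white king on a6; in check: yes, from the black bishop on c4.
White has 3 legal replies: Ka7, Kb6, Ka5.
In check but a legal move exists → not checkmate.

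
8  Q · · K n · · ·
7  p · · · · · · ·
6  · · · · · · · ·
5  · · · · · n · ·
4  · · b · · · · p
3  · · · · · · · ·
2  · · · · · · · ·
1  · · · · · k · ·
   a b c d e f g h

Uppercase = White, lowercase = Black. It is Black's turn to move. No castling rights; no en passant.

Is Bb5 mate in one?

no

After Bb5: white king on d8; in check: no.
White is not in check, so this cannot be checkmate.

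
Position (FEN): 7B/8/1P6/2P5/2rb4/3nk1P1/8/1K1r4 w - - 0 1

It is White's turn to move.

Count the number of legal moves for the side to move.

White to move; king on b1.
In check: yes, from the black rook on d1.
Legal moves: Ka2.
Count: 1.

1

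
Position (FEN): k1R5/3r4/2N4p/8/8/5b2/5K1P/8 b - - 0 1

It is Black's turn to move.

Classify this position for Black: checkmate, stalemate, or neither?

neither

Black to move; black king on a8.
In check: yes, from the white rook on c8.
Legal moves for Black: Kb7.
Black is in check but has 1 legal move → neither.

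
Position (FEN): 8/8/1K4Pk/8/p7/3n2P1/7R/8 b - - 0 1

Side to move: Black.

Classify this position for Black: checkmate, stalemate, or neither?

neither

Black to move; black king on h6.
In check: yes, from the white rook on h2.
Legal moves for Black: Kg7, Kxg6, Kg5.
Black is in check but has 3 legal moves → neither.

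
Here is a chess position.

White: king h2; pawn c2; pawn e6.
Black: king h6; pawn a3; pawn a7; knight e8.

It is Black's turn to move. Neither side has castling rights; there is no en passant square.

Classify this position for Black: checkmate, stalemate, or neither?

Black to move; black king on h6.
In check: no.
Legal moves for Black: Ng7, Nc7, Nf6, Nd6, Kh7, Kg7, Kg6, Kh5, Kg5, a6, a2, a5.
Black has 12 legal moves and is not in check → neither.

neither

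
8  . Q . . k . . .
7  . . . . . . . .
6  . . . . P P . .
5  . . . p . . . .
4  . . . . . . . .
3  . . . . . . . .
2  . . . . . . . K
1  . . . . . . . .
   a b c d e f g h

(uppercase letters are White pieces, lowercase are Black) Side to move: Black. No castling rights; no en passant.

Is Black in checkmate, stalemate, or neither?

checkmate

Black to move; black king on e8.
In check: yes, from the white queen on b8.
King squares — d7: attacked by Pe6; e7: attacked by Pf6; f7: attacked by Pe6; d8: attacked by Qb8; f8: attacked by Qb8.
Legal moves for Black: none.
In check with no legal moves → checkmate.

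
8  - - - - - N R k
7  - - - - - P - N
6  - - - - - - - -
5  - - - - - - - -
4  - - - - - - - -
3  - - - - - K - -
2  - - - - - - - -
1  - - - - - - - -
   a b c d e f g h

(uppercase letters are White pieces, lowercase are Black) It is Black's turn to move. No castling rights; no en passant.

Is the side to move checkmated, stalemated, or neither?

checkmate

Black to move; black king on h8.
In check: yes, from the white rook on g8.
King squares — g7: attacked by Rg8; h7: attacked by Nf8; g8: attacked by Pf7.
Legal moves for Black: none.
In check with no legal moves → checkmate.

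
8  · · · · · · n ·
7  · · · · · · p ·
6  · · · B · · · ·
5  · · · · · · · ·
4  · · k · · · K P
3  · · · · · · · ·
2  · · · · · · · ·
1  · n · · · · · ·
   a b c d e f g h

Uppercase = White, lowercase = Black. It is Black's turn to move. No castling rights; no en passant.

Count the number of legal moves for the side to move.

14

Black to move; king on c4.
In check: no.
Legal moves: Ne7, Nh6+, Nf6+, Kd5, Kb5, Kd4, Kd3, Kc3, Kb3, Nc3, Na3, Nd2, g6, g5.
Count: 14.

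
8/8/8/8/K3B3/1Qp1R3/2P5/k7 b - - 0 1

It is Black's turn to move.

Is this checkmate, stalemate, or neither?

Black to move; black king on a1.
In check: no.
King squares — b1: attacked by Qb3; a2: attacked by Qb3; b2: attacked by Qb3.
Legal moves for Black: none.
Not in check and no legal moves → stalemate.

stalemate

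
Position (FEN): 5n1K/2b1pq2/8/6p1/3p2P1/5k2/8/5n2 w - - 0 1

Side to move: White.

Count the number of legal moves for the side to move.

0

White to move; king on h8.
In check: no.
Legal moves: none.
Count: 0.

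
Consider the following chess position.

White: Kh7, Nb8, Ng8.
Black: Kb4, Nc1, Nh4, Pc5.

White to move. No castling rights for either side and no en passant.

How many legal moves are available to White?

White to move; king on h7.
In check: no.
Legal moves: Ne7, Nh6, Nf6, Nd7, Nc6+, Na6+, Kh8, Kg7, Kh6.
Count: 9.

9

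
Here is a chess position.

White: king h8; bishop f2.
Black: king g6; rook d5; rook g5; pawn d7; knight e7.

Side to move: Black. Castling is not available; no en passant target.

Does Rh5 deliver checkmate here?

After Rh5: white king on h8; in check: yes, from the black rook on h5.
King squares — g7: attacked by Kg6; h7: attacked by Rh5; g8: attacked by Ne7.
White has no legal moves → checkmate.

yes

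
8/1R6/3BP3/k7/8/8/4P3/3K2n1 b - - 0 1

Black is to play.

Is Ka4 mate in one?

no

After Ka4: white king on d1; in check: no.
White is not in check, so this cannot be checkmate.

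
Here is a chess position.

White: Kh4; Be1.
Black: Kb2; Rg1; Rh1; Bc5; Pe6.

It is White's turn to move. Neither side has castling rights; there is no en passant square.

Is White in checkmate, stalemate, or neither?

checkmate

White to move; white king on h4.
In check: yes, from the black rook on h1.
King squares — g3: attacked by Rg1; h3: attacked by Rh1; g4: attacked by Rg1; g5: attacked by Rg1; h5: attacked by Rh1.
Legal moves for White: none.
In check with no legal moves → checkmate.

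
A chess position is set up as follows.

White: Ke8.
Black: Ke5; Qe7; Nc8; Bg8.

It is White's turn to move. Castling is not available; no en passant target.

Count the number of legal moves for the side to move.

White to move; king on e8.
In check: yes, from the black queen on e7.
Legal moves: none.
Count: 0.

0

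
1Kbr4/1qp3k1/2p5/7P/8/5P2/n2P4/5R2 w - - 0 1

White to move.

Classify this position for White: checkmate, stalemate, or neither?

White to move; white king on b8.
In check: yes, from the black queen on b7.
King squares — a7: attacked by Qb7; b7: attacked by Bc8; c7: attacked by Qb7; a8: attacked by Qb7; c8: attacked by Qb7.
Legal moves for White: none.
In check with no legal moves → checkmate.

checkmate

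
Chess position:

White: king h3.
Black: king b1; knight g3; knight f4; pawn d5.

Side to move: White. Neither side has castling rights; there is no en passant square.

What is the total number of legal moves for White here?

4

White to move; king on h3.
In check: yes, from the black knight on f4.
Legal moves: Kh4, Kg4, Kxg3, Kh2.
Count: 4.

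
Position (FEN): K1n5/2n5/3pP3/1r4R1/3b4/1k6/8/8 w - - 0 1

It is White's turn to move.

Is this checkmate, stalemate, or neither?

White to move; white king on a8.
In check: yes, from the black knight on c7.
King squares — a7: attacked by Bd4; b7: attacked by Rb5; b8: attacked by Rb5.
Legal moves for White: none.
In check with no legal moves → checkmate.

checkmate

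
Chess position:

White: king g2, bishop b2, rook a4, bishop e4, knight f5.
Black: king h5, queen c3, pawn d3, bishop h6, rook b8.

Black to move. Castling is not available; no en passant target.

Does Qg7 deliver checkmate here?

no

After Qg7: white king on g2; in check: yes, from the black queen on g7.
White has 9 legal replies: Kh3, Kf3, Kh2, Kf2, Kh1, Kf1, Nxg7+, Ng3+, Bxg7.
In check but a legal move exists → not checkmate.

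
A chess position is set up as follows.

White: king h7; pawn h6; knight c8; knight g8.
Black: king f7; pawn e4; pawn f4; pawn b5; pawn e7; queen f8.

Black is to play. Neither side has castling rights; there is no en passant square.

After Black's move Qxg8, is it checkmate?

After Qxg8: white king on h7; in check: yes, from the black queen on g8.
King squares — g6: attacked by Kf7; h6: own pawn; g7: attacked by Kf7; g8: attacked by Kf7; h8: attacked by Qg8.
White has no legal moves → checkmate.

yes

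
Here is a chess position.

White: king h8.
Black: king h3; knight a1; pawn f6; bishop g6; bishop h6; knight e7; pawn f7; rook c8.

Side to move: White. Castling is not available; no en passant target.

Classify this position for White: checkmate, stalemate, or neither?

checkmate

White to move; white king on h8.
In check: yes, from the black rook on c8.
King squares — g7: attacked by Bh6; h7: attacked by Bg6; g8: attacked by Ne7.
Legal moves for White: none.
In check with no legal moves → checkmate.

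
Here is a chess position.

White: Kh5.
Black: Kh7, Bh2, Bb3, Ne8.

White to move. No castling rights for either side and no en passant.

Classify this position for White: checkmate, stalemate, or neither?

White to move; white king on h5.
In check: no.
Legal moves for White: Kg5, Kh4, Kg4.
White has 3 legal moves and is not in check → neither.

neither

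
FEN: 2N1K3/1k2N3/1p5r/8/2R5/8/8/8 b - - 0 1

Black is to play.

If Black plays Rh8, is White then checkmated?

no

After Rh8: white king on e8; in check: yes, from the black rook on h8.
White has 3 legal replies: Kf7, Kd7, Ng8.
In check but a legal move exists → not checkmate.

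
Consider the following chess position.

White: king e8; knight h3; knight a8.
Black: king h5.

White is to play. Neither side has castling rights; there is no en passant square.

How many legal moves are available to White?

White to move; king on e8.
In check: no.
Legal moves: Kf8, Kd8, Kf7, Ke7, Kd7, Nc7, Nb6, Ng5, Nf4+, Nf2, Ng1.
Count: 11.

11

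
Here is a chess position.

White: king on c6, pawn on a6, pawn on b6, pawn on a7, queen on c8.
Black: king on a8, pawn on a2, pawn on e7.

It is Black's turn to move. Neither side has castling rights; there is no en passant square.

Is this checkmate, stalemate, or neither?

checkmate

Black to move; black king on a8.
In check: yes, from the white queen on c8.
King squares — a7: attacked by Pb6; b7: attacked by Pa6; b8: attacked by Pa7.
Legal moves for Black: none.
In check with no legal moves → checkmate.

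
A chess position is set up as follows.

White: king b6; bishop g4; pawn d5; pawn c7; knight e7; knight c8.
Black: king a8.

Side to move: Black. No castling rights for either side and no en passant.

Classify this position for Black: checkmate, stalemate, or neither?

Black to move; black king on a8.
In check: no.
King squares — a7: attacked by Kb6; b7: attacked by Kb6; b8: attacked by Pc7.
Legal moves for Black: none.
Not in check and no legal moves → stalemate.

stalemate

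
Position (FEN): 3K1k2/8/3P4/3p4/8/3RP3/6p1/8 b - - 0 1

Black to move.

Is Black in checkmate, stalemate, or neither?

neither

Black to move; black king on f8.
In check: no.
Legal moves for Black: Kg8, Kg7, Kf7, d4, g1=Q, g1=R, g1=B, g1=N.
Black has 8 legal moves and is not in check → neither.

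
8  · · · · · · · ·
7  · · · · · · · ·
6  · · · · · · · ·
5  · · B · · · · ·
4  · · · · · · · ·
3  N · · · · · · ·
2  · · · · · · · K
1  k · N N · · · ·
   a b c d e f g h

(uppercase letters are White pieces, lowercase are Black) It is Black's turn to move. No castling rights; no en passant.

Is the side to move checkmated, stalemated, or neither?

Black to move; black king on a1.
In check: no.
King squares — b1: attacked by Na3; a2: attacked by Nc1; b2: attacked by Nd1.
Legal moves for Black: none.
Not in check and no legal moves → stalemate.

stalemate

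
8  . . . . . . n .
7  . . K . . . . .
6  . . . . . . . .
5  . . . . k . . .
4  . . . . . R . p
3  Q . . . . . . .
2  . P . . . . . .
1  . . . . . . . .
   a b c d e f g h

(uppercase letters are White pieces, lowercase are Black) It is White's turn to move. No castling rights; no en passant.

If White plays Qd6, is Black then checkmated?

yes

After Qd6: black king on e5; in check: yes, from the white queen on d6.
King squares — d4: attacked by Rf4; e4: attacked by Rf4; f4: attacked by Qd6; d5: attacked by Qd6; f5: attacked by Rf4; d6: attacked by Kc7; e6: attacked by Qd6; f6: attacked by Rf4.
Black has no legal moves → checkmate.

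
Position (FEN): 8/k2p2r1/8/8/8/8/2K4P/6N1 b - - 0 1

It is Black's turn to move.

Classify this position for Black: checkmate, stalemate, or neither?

neither

Black to move; black king on a7.
In check: no.
Legal moves for Black: Rg8, Rh7, Rf7, Re7, Rg6, Rg5, Rg4, Rg3, Rg2+, Rxg1, Kb8, Ka8, Kb7, Kb6, Ka6, d6, d5.
Black has 17 legal moves and is not in check → neither.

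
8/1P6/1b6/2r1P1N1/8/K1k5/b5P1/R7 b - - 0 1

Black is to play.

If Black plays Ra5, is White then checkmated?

yes

After Ra5: white king on a3; in check: yes, from the black rook on a5.
King squares — a2: attacked by Ra5; b2: attacked by Kc3; b3: attacked by Ba2; a4: attacked by Ra5; b4: attacked by Kc3.
White has no legal moves → checkmate.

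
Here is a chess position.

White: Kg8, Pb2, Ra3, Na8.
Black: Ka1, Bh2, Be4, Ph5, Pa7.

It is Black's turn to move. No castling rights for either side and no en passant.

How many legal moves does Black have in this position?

2

Black to move; king on a1.
In check: yes, from the white rook on a3.
Legal moves: Kxb2, Kb1.
Count: 2.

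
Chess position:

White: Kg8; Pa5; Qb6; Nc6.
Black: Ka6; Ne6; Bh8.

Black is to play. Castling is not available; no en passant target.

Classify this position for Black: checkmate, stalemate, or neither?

Black to move; black king on a6.
In check: yes, from the white queen on b6.
King squares — a5: attacked by Qb6; b5: attacked by Qb6; b6: attacked by Pa5; a7: attacked by Qb6; b7: attacked by Qb6.
Legal moves for Black: none.
In check with no legal moves → checkmate.

checkmate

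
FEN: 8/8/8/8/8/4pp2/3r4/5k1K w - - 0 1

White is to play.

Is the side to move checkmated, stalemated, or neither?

stalemate

White to move; white king on h1.
In check: no.
King squares — g1: attacked by Kf1; g2: attacked by Kf1; h2: attacked by Rd2.
Legal moves for White: none.
Not in check and no legal moves → stalemate.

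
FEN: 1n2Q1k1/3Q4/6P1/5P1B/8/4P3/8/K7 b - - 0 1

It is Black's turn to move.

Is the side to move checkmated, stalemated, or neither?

Black to move; black king on g8.
In check: yes, from the white queen on e8.
King squares — f7: attacked by Pg6; g7: attacked by Qd7; h7: attacked by Pg6; f8: attacked by Qe8; h8: attacked by Qe8.
Legal moves for Black: none.
In check with no legal moves → checkmate.

checkmate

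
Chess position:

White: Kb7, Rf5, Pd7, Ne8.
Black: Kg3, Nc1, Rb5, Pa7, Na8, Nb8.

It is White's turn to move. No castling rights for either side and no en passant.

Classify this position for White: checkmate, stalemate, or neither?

White to move; white king on b7.
In check: yes, from the black rook on b5.
Legal moves for White: Kc8, Kxa8, Kxa7, Rxb5.
White is in check but has 4 legal moves → neither.

neither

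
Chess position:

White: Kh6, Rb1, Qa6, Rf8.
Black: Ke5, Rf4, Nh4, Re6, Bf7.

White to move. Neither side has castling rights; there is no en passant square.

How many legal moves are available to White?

4

White to move; king on h6.
In check: yes, from the black rook on e6.
Legal moves: Kh7, Kg7, Kg5, Qxe6+.
Count: 4.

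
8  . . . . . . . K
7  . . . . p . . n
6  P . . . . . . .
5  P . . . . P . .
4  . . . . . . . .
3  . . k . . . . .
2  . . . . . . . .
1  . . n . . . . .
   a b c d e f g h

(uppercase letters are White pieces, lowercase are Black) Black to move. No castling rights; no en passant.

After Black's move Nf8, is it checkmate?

After Nf8: white king on h8; in check: no.
White is not in check, so this cannot be checkmate.

no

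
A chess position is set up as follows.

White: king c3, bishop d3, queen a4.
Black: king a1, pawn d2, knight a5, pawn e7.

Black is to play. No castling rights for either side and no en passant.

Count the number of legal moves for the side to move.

0

Black to move; king on a1.
In check: yes, from the white queen on a4.
Legal moves: none.
Count: 0.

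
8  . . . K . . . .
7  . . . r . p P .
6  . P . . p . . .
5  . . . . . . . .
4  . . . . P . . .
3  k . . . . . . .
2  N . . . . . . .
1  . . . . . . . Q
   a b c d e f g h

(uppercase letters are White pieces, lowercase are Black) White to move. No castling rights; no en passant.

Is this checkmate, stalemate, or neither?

neither

White to move; white king on d8.
In check: yes, from the black rook on d7.
Legal moves for White: Ke8, Kc8, Kxd7.
White is in check but has 3 legal moves → neither.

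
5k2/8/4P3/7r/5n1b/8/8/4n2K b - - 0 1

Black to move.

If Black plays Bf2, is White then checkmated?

yes

After Bf2: white king on h1; in check: yes, from the black rook on h5.
King squares — g1: attacked by Bf2; g2: attacked by Ne1; h2: attacked by Rh5.
White has no legal moves → checkmate.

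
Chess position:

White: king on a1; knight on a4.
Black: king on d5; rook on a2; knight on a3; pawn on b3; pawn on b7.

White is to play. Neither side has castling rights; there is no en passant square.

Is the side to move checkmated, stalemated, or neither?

checkmate

White to move; white king on a1.
In check: yes, from the black rook on a2.
King squares — b1: attacked by Na3; a2: attacked by Pb3; b2: attacked by Ra2.
Legal moves for White: none.
In check with no legal moves → checkmate.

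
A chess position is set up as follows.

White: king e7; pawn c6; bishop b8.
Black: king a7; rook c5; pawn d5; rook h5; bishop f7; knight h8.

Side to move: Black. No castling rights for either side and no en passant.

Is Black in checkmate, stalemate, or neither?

Black to move; black king on a7.
In check: yes, from the white bishop on b8.
Legal moves for Black: Kxb8, Ka8, Kb6, Ka6.
Black is in check but has 4 legal moves → neither.

neither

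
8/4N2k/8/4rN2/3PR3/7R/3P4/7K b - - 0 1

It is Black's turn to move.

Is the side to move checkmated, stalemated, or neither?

Black to move; black king on h7.
In check: yes, from the white rook on h3.
King squares — g6: attacked by Ne7; h6: attacked by Rh3; g7: attacked by Nf5; g8: attacked by Ne7; h8: attacked by Rh3.
Legal moves for Black: none.
In check with no legal moves → checkmate.

checkmate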